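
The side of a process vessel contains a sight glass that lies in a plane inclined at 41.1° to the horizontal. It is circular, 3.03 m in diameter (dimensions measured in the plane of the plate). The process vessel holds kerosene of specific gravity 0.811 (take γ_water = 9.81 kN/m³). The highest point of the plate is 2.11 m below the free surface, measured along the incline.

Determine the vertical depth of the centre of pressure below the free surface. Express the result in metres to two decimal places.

h_p = 2.49 m

γ = 0.811 × 9.81 = 7.95591 kN/m³.
Let θ = 41.1° be the plate's angle to the horizontal; measure y along the incline from where the plane meets the free surface. Vertical depth h = y·sinθ with sinθ = 0.657375.
The centroid is at the centre, 1.515 m below the top of the plate, so y_c = 2.11 + 1.515 = 3.625 m and h_c = 3.625 × 0.657375 = 2.38298 m.
A = π(1.515)² = 7.21066 m².
Resultant F = γ·h_c·A = 7.95591 × 2.38298 × 7.21066 = 136.705 kN.
I_c = πr⁴/4 = π × 1.515⁴/4 = 4.13752 m⁴.
Centre of pressure: y_p = y_c + I_c/(y_c·A) = 3.625 + 4.13752/(3.625 × 7.21066) = 3.625 + 0.158291 = 3.78329 m along the plane.
Vertically, h_p = y_p·sinθ = 3.78329 × 0.657375 = 2.48704 m.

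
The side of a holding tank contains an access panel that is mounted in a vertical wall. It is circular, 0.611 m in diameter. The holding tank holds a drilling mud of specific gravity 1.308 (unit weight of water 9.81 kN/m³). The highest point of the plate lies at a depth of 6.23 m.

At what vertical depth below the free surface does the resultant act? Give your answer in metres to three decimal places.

h_p = 6.539 m

γ = 1.308 × 9.81 = 12.83148 kN/m³.
The centroid is at the centre, 0.3055 m below the top of the plate, so the centroid depth is h_c = 6.23 + 0.3055 = 6.5355 m.
A = π(0.3055)² = 0.293206 m².
Resultant F = γ·h_c·A = 12.83148 × 6.5355 × 0.293206 = 24.5883 kN.
I_c = πr⁴/4 = π × 0.3055⁴/4 = 0.00684124 m⁴.
Centre of pressure: y_p = y_c + I_c/(y_c·A) = 6.5355 + 0.00684124/(6.5355 × 0.293206) = 6.5355 + 0.00357012 = 6.53907 m along the plane.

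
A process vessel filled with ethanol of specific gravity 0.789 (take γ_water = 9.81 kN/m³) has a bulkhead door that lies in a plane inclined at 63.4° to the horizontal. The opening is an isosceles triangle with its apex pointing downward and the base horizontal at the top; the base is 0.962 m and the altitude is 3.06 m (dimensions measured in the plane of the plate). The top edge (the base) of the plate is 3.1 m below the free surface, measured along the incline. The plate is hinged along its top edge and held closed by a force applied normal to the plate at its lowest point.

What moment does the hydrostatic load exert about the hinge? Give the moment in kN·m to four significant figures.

γ = 0.789 × 9.81 = 7.74009 kN/m³.
Let θ = 63.4° be the plate's angle to the horizontal; measure y along the incline from where the plane meets the free surface. Vertical depth h = y·sinθ with sinθ = 0.894154.
With the apex down, the centroid sits h/3 = 3.06/3 = 1.02 m below the base (the top edge), so y_c = 3.1 + 1.02 = 4.12 m and h_c = 4.12 × 0.894154 = 3.68391 m.
A = ½ × 0.962 × 3.06 = 1.47186 m².
Resultant F = γ·h_c·A = 7.74009 × 3.68391 × 1.47186 = 41.9683 kN.
I_c = b·h³/36 = 0.962 × 3.06³/36 = 0.765662 m⁴.
Centre of pressure: y_p = y_c + I_c/(y_c·A) = 4.12 + 0.765662/(4.12 × 1.47186) = 4.12 + 0.126262 = 4.24626 m along the plane.
The resultant acts 1.02 + 0.126262 = 1.14626 m (along the plate) below the hinge at the top edge, so the moment about the hinge is M = F × 1.14626 = 41.9683 × 1.14626 = 48.1066 kN·m.

M ≈ 48.11 kN·m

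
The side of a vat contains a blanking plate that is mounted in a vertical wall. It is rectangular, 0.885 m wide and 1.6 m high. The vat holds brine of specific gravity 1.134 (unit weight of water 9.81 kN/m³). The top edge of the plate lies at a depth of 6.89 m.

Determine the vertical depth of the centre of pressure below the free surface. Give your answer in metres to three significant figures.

γ = 1.134 × 9.81 = 11.12454 kN/m³.
The centroid lies 1.6/2 = 0.8 m below the top edge, so the centroid depth is h_c = 6.89 + 0.8 = 7.69 m.
A = 0.885 × 1.6 = 1.416 m².
Resultant F = γ·h_c·A = 11.12454 × 7.69 × 1.416 = 121.136 kN.
I_c = b·h³/12 = 0.885 × 1.6³/12 = 0.30208 m⁴.
Centre of pressure: y_p = y_c + I_c/(y_c·A) = 7.69 + 0.30208/(7.69 × 1.416) = 7.69 + 0.0277417 = 7.71774 m along the plane.

h_p = 7.72 m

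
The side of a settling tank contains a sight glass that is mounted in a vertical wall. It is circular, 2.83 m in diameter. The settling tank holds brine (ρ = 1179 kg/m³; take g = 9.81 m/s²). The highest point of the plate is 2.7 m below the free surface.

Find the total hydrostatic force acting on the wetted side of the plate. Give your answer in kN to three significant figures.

F ≈ 299 kN

γ = ρg = 1179 × 9.81 / 1000 = 11.56599 kN/m³.
The centroid is at the centre, 1.415 m below the top of the plate, so the centroid depth is h_c = 2.7 + 1.415 = 4.115 m.
A = π(1.415)² = 6.29018 m².
Resultant F = γ·h_c·A = 11.56599 × 4.115 × 6.29018 = 299.375 kN.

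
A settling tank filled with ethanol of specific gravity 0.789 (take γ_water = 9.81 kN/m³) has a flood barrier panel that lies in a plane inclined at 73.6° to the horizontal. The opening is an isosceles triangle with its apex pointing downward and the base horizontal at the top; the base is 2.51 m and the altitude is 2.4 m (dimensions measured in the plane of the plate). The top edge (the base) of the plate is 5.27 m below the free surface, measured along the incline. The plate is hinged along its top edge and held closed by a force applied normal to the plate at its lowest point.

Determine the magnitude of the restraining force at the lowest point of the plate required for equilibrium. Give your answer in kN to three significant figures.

γ = 0.789 × 9.81 = 7.74009 kN/m³.
Let θ = 73.6° be the plate's angle to the horizontal; measure y along the incline from where the plane meets the free surface. Vertical depth h = y·sinθ with sinθ = 0.959314.
With the apex down, the centroid sits h/3 = 2.4/3 = 0.8 m below the base (the top edge), so y_c = 5.27 + 0.8 = 6.07 m and h_c = 6.07 × 0.959314 = 5.82304 m.
A = ½ × 2.51 × 2.4 = 3.012 m².
Resultant F = γ·h_c·A = 7.74009 × 5.82304 × 3.012 = 135.753 kN.
I_c = b·h³/36 = 2.51 × 2.4³/36 = 0.96384 m⁴.
Centre of pressure: y_p = y_c + I_c/(y_c·A) = 6.07 + 0.96384/(6.07 × 3.012) = 6.07 + 0.0527183 = 6.12272 m along the plane.
The resultant acts 0.8 + 0.0527183 = 0.852718 m (along the plate) below the hinge at the top edge, so the moment about the hinge is M = F × 0.852718 = 135.753 × 0.852718 = 115.759 kN·m.
A normal force at the bottom, 2.4 m from the hinge, must supply this moment: P = 115.759/2.4 = 48.2329 kN.

P ≈ 48.2 kN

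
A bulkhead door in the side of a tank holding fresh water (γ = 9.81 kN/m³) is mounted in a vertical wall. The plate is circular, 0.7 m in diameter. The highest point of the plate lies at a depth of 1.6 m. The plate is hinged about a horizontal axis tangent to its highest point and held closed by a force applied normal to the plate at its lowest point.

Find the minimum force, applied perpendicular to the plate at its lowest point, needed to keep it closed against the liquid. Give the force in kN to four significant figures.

P ≈ 3.846 kN

γ = 9.81 kN/m³.
The centroid is at the centre, 0.35 m below the top of the plate, so the centroid depth is h_c = 1.6 + 0.35 = 1.95 m.
A = π(0.35)² = 0.384845 m².
Resultant F = γ·h_c·A = 9.81 × 1.95 × 0.384845 = 7.36189 kN.
I_c = πr⁴/4 = π × 0.35⁴/4 = 0.0117859 m⁴.
Centre of pressure: y_p = y_c + I_c/(y_c·A) = 1.95 + 0.0117859/(1.95 × 0.384845) = 1.95 + 0.0157052 = 1.96571 m along the plane.
The resultant acts 0.35 + 0.0157052 = 0.365705 m (along the plate) below the hinge at the top edge, so the moment about the hinge is M = F × 0.365705 = 7.36189 × 0.365705 = 2.69228 kN·m.
A normal force at the bottom, 0.7 m from the hinge, must supply this moment: P = 2.69228/0.7 = 3.84611 kN.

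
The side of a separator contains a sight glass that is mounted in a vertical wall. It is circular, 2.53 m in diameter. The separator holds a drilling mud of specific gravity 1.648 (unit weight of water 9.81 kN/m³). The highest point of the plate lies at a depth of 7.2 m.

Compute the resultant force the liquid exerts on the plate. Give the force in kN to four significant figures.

γ = 1.648 × 9.81 = 16.16688 kN/m³.
The centroid is at the centre, 1.265 m below the top of the plate, so the centroid depth is h_c = 7.2 + 1.265 = 8.465 m.
A = π(1.265)² = 5.02726 m².
Resultant F = γ·h_c·A = 16.16688 × 8.465 × 5.02726 = 687.994 kN.

F ≈ 688.0 kN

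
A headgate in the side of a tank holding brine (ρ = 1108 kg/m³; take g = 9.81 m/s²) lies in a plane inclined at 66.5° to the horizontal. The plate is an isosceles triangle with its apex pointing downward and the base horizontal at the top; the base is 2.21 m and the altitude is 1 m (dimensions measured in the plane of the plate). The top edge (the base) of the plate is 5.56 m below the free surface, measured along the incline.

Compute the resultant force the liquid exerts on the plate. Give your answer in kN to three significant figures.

γ = ρg = 1108 × 9.81 / 1000 = 10.86948 kN/m³.
Let θ = 66.5° be the plate's angle to the horizontal; measure y along the incline from where the plane meets the free surface. Vertical depth h = y·sinθ with sinθ = 0.917060.
With the apex down, the centroid sits h/3 = 1/3 = 0.333333 m below the base (the top edge), so y_c = 5.56 + 0.333333 = 5.89333 m and h_c = 5.89333 × 0.917060 = 5.40454 m.
A = ½ × 2.21 × 1 = 1.105 m².
Resultant F = γ·h_c·A = 10.86948 × 5.40454 × 1.105 = 64.9127 kN.

F ≈ 64.9 kN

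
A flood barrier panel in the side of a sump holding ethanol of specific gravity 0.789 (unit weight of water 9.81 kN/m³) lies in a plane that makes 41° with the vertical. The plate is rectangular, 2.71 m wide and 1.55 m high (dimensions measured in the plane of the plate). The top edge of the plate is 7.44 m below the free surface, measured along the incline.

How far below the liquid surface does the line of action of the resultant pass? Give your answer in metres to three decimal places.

h_p = 6.218 m

γ = 0.789 × 9.81 = 7.74009 kN/m³.
The plate makes 41° with the vertical, i.e. θ = 90° − 41° = 49° to the horizontal. Measuring y along the incline from the free-surface line, vertical depth h = y·sinθ with sinθ = 0.754710.
The centroid lies 1.55/2 = 0.775 m below the top edge, so y_c = 7.44 + 0.775 = 8.215 m and h_c = 8.215 × 0.754710 = 6.19994 m.
A = 2.71 × 1.55 = 4.2005 m².
Resultant F = γ·h_c·A = 7.74009 × 6.19994 × 4.2005 = 201.574 kN.
I_c = b·h³/12 = 2.71 × 1.55³/12 = 0.840975 m⁴.
Centre of pressure: y_p = y_c + I_c/(y_c·A) = 8.215 + 0.840975/(8.215 × 4.2005) = 8.215 + 0.0243711 = 8.23937 m along the plane.
Vertically, h_p = y_p·sinθ = 8.23937 × 0.754710 = 6.21833 m.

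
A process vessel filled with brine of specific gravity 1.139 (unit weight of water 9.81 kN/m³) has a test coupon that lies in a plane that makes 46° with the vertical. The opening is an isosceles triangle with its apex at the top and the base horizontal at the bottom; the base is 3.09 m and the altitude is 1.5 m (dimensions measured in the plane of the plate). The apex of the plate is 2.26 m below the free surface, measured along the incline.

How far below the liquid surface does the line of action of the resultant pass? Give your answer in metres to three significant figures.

h_p = 2.29 m

γ = 1.139 × 9.81 = 11.17359 kN/m³.
The plate makes 46° with the vertical, i.e. θ = 90° − 46° = 44° to the horizontal. Measuring y along the incline from the free-surface line, vertical depth h = y·sinθ with sinθ = 0.694658.
With the apex up, the centroid sits 2h/3 = 2 × 1.5/3 = 1 m below the apex, so y_c = 2.26 + 1 = 3.26 m and h_c = 3.26 × 0.694658 = 2.26459 m.
A = ½ × 3.09 × 1.5 = 2.3175 m².
Resultant F = γ·h_c·A = 11.17359 × 2.26459 × 2.3175 = 58.6411 kN.
I_c = b·h³/36 = 3.09 × 1.5³/36 = 0.289687 m⁴.
Centre of pressure: y_p = y_c + I_c/(y_c·A) = 3.26 + 0.289687/(3.26 × 2.3175) = 3.26 + 0.0383435 = 3.29834 m along the plane.
Vertically, h_p = y_p·sinθ = 3.29834 × 0.694658 = 2.29122 m.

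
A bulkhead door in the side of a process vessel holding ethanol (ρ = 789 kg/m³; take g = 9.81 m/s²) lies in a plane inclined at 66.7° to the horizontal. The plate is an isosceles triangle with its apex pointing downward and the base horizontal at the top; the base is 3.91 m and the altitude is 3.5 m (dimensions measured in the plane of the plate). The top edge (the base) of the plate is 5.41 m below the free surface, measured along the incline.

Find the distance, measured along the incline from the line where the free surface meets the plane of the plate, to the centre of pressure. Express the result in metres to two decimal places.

y_p = 6.68 m

γ = ρg = 789 × 9.81 / 1000 = 7.74009 kN/m³.
Let θ = 66.7° be the plate's angle to the horizontal; measure y along the incline from where the plane meets the free surface. Vertical depth h = y·sinθ with sinθ = 0.918446.
With the apex down, the centroid sits h/3 = 3.5/3 = 1.16667 m below the base (the top edge), so y_c = 5.41 + 1.16667 = 6.57667 m and h_c = 6.57667 × 0.918446 = 6.04032 m.
A = ½ × 3.91 × 3.5 = 6.8425 m².
Resultant F = γ·h_c·A = 7.74009 × 6.04032 × 6.8425 = 319.905 kN.
I_c = b·h³/36 = 3.91 × 3.5³/36 = 4.6567 m⁴.
Centre of pressure: y_p = y_c + I_c/(y_c·A) = 6.57667 + 4.6567/(6.57667 × 6.8425) = 6.57667 + 0.10348 = 6.68015 m along the plane.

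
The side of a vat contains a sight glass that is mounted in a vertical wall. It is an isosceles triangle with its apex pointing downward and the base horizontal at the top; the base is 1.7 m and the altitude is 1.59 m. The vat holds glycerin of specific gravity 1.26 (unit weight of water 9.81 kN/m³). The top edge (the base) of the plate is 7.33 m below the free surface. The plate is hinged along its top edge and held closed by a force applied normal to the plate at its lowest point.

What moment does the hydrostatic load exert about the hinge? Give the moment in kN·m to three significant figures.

M ≈ 71.9 kN·m

γ = 1.26 × 9.81 = 12.3606 kN/m³.
With the apex down, the centroid sits h/3 = 1.59/3 = 0.53 m below the base (the top edge), so the centroid depth is h_c = 7.33 + 0.53 = 7.86 m.
A = ½ × 1.7 × 1.59 = 1.3515 m².
Resultant F = γ·h_c·A = 12.3606 × 7.86 × 1.3515 = 131.304 kN.
I_c = b·h³/36 = 1.7 × 1.59³/36 = 0.189818 m⁴.
Centre of pressure: y_p = y_c + I_c/(y_c·A) = 7.86 + 0.189818/(7.86 × 1.3515) = 7.86 + 0.0178689 = 7.87787 m along the plane.
The resultant acts 0.53 + 0.0178689 = 0.547869 m (along the plate) below the hinge at the top edge, so the moment about the hinge is M = F × 0.547869 = 131.304 × 0.547869 = 71.9374 kN·m.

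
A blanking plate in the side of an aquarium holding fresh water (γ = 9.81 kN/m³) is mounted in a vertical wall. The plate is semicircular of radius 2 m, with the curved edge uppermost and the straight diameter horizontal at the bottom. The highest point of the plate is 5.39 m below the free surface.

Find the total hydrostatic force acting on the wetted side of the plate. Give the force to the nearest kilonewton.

F ≈ 403 kN

γ = 9.81 kN/m³.
The centroid lies 4r/(3π) = 0.848826 m above the diameter, so r − 4r/(3π) = 2 − 0.848826 = 1.15117 m below the topmost point, so the centroid depth is h_c = 5.39 + 1.15117 = 6.54117 m.
A = πr²/2 = π × 2²/2 = 6.28319 m².
Resultant F = γ·h_c·A = 9.81 × 6.54117 × 6.28319 = 403.185 kN.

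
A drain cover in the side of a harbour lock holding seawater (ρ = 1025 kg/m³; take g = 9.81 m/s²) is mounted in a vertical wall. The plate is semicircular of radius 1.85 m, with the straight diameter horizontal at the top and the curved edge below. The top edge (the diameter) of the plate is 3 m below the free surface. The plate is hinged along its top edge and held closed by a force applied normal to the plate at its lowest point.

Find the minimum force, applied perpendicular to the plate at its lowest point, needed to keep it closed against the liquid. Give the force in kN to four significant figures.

P ≈ 93.83 kN

γ = ρg = 1025 × 9.81 / 1000 = 10.05525 kN/m³.
The centroid of a semicircle lies 4r/(3π) = 0.785164 m from the diameter, here below the top edge, so the centroid depth is h_c = 3 + 0.785164 = 3.78516 m.
A = πr²/2 = π × 1.85²/2 = 5.37605 m².
Resultant F = γ·h_c·A = 10.05525 × 3.78516 × 5.37605 = 204.616 kN.
I_c = (π/8 − 8/(9π))·r⁴ = 0.109757 × 1.85⁴ = 1.28564 m⁴.
Centre of pressure: y_p = y_c + I_c/(y_c·A) = 3.78516 + 1.28564/(3.78516 × 5.37605) = 3.78516 + 0.0631789 = 3.84834 m along the plane.
The resultant acts 0.785164 + 0.0631789 = 0.848343 m (along the plate) below the hinge at the top edge, so the moment about the hinge is M = F × 0.848343 = 204.616 × 0.848343 = 173.585 kN·m.
A normal force at the bottom, 1.85 m from the hinge, must supply this moment: P = 173.585/1.85 = 93.8297 kN.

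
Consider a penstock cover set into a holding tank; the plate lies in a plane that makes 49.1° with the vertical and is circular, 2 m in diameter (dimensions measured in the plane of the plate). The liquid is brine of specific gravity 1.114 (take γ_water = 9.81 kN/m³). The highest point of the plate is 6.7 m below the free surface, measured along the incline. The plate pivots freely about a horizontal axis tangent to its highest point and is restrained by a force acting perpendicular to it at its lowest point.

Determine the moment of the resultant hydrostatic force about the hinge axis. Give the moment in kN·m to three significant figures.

M ≈ 179 kN·m

γ = 1.114 × 9.81 = 10.92834 kN/m³.
The plate makes 49.1° with the vertical, i.e. θ = 90° − 49.1° = 40.9° to the horizontal. Measuring y along the incline from the free-surface line, vertical depth h = y·sinθ with sinθ = 0.654741.
The centroid is at the centre, 1 m below the top of the plate, so y_c = 6.7 + 1 = 7.7 m and h_c = 7.7 × 0.654741 = 5.04151 m.
A = π(1)² = 3.14159 m².
Resultant F = γ·h_c·A = 10.92834 × 5.04151 × 3.14159 = 173.087 kN.
I_c = πr⁴/4 = π × 1⁴/4 = 0.785398 m⁴.
Centre of pressure: y_p = y_c + I_c/(y_c·A) = 7.7 + 0.785398/(7.7 × 3.14159) = 7.7 + 0.0324676 = 7.73247 m along the plane.
The resultant acts 1 + 0.0324676 = 1.03247 m (along the plate) below the hinge at the top edge, so the moment about the hinge is M = F × 1.03247 = 173.087 × 1.03247 = 178.707 kN·m.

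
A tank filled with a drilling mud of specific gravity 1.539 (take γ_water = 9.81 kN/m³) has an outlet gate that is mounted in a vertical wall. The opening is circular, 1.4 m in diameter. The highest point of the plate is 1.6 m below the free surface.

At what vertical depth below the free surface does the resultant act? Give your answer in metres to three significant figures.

h_p = 2.35 m

γ = 1.539 × 9.81 = 15.09759 kN/m³.
The centroid is at the centre, 0.7 m below the top of the plate, so the centroid depth is h_c = 1.6 + 0.7 = 2.3 m.
A = π(0.7)² = 1.53938 m².
Resultant F = γ·h_c·A = 15.09759 × 2.3 × 1.53938 = 53.4541 kN.
I_c = πr⁴/4 = π × 0.7⁴/4 = 0.188574 m⁴.
Centre of pressure: y_p = y_c + I_c/(y_c·A) = 2.3 + 0.188574/(2.3 × 1.53938) = 2.3 + 0.0532609 = 2.35326 m along the plane.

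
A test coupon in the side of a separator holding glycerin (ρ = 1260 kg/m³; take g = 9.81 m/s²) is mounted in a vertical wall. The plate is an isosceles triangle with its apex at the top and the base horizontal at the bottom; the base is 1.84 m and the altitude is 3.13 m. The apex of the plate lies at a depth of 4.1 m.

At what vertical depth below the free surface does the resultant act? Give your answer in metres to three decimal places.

γ = ρg = 1260 × 9.81 / 1000 = 12.3606 kN/m³.
With the apex up, the centroid sits 2h/3 = 2 × 3.13/3 = 2.08667 m below the apex, so the centroid depth is h_c = 4.1 + 2.08667 = 6.18667 m.
A = ½ × 1.84 × 3.13 = 2.8796 m².
Resultant F = γ·h_c·A = 12.3606 × 6.18667 × 2.8796 = 220.206 kN.
I_c = b·h³/36 = 1.84 × 3.13³/36 = 1.56729 m⁴.
Centre of pressure: y_p = y_c + I_c/(y_c·A) = 6.18667 + 1.56729/(6.18667 × 2.8796) = 6.18667 + 0.0879752 = 6.27465 m along the plane.

h_p = 6.275 m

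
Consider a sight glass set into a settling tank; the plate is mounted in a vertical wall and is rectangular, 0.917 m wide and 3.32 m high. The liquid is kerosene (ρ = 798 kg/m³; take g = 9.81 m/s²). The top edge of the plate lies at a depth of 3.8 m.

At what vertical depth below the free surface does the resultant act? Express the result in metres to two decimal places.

h_p = 5.63 m

γ = ρg = 798 × 9.81 / 1000 = 7.82838 kN/m³.
The centroid lies 3.32/2 = 1.66 m below the top edge, so the centroid depth is h_c = 3.8 + 1.66 = 5.46 m.
A = 0.917 × 3.32 = 3.04444 m².
Resultant F = γ·h_c·A = 7.82838 × 5.46 × 3.04444 = 130.128 kN.
I_c = b·h³/12 = 0.917 × 3.32³/12 = 2.79642 m⁴.
Centre of pressure: y_p = y_c + I_c/(y_c·A) = 5.46 + 2.79642/(5.46 × 3.04444) = 5.46 + 0.16823 = 5.62823 m along the plane.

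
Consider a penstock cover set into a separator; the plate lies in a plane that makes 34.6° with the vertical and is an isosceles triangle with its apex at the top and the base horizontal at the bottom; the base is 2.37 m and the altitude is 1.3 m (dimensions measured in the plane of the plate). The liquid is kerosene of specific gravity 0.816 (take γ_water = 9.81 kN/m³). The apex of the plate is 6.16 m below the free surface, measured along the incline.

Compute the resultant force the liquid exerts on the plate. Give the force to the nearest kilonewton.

γ = 0.816 × 9.81 = 8.00496 kN/m³.
The plate makes 34.6° with the vertical, i.e. θ = 90° − 34.6° = 55.4° to the horizontal. Measuring y along the incline from the free-surface line, vertical depth h = y·sinθ with sinθ = 0.823136.
With the apex up, the centroid sits 2h/3 = 2 × 1.3/3 = 0.866667 m below the apex, so y_c = 6.16 + 0.866667 = 7.02667 m and h_c = 7.02667 × 0.823136 = 5.78391 m.
A = ½ × 2.37 × 1.3 = 1.5405 m².
Resultant F = γ·h_c·A = 8.00496 × 5.78391 × 1.5405 = 71.3251 kN.

F ≈ 71 kN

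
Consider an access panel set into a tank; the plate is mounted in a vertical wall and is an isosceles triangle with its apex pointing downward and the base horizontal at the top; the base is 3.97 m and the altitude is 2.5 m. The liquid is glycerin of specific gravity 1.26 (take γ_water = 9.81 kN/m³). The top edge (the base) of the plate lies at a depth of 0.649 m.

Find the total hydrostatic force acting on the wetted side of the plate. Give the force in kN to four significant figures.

γ = 1.26 × 9.81 = 12.3606 kN/m³.
With the apex down, the centroid sits h/3 = 2.5/3 = 0.833333 m below the base (the top edge), so the centroid depth is h_c = 0.649 + 0.833333 = 1.48233 m.
A = ½ × 3.97 × 2.5 = 4.9625 m².
Resultant F = γ·h_c·A = 12.3606 × 1.48233 × 4.9625 = 90.9253 kN.

F ≈ 90.93 kN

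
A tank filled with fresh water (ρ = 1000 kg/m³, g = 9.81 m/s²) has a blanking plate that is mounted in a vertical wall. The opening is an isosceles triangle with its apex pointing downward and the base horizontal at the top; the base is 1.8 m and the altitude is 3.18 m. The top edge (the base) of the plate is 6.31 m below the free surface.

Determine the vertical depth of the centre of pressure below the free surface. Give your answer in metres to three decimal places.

γ = ρg = 1000 × 9.81 = 9810 N/m³ = 9.81 kN/m³.
With the apex down, the centroid sits h/3 = 3.18/3 = 1.06 m below the base (the top edge), so the centroid depth is h_c = 6.31 + 1.06 = 7.37 m.
A = ½ × 1.8 × 3.18 = 2.862 m².
Resultant F = γ·h_c·A = 9.81 × 7.37 × 2.862 = 206.922 kN.
I_c = b·h³/36 = 1.8 × 3.18³/36 = 1.60787 m⁴.
Centre of pressure: y_p = y_c + I_c/(y_c·A) = 7.37 + 1.60787/(7.37 × 2.862) = 7.37 + 0.0762279 = 7.44623 m along the plane.

h_p = 7.446 m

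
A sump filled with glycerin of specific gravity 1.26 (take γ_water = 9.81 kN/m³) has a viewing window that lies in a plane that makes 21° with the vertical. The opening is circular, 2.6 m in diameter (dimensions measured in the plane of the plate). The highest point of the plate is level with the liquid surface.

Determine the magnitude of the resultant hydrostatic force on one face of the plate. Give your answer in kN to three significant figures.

γ = 1.26 × 9.81 = 12.3606 kN/m³.
The plate makes 21° with the vertical, i.e. θ = 90° − 21° = 69° to the horizontal. Measuring y along the incline from the free-surface line, vertical depth h = y·sinθ with sinθ = 0.933580.
The centroid is at the centre, 1.3 m below the top of the plate, so y_c = 1.3 m and h_c = 1.3 × 0.933580 = 1.21365 m.
A = π(1.3)² = 5.30929 m².
Resultant F = γ·h_c·A = 12.3606 × 1.21365 × 5.30929 = 79.647 kN.

F ≈ 79.6 kN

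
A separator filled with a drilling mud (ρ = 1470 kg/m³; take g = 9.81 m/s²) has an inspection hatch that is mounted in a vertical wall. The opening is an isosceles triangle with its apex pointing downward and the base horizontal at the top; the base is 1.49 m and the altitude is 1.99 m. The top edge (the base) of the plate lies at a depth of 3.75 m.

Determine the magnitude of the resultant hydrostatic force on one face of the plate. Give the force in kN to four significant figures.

γ = ρg = 1470 × 9.81 / 1000 = 14.4207 kN/m³.
With the apex down, the centroid sits h/3 = 1.99/3 = 0.663333 m below the base (the top edge), so the centroid depth is h_c = 3.75 + 0.663333 = 4.41333 m.
A = ½ × 1.49 × 1.99 = 1.48255 m².
Resultant F = γ·h_c·A = 14.4207 × 4.41333 × 1.48255 = 94.3544 kN.

F ≈ 94.35 kN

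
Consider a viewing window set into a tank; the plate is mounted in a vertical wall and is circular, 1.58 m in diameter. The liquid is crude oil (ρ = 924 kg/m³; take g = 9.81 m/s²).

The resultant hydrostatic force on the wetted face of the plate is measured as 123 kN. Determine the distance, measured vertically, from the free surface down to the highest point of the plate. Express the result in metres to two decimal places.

γ = ρg = 924 × 9.81 / 1000 = 9.06444 kN/m³.
A = π(0.79)² = 1.96067 m².
From F = γ·h_c·A, the centroid depth is h_c = 123/(9.06444 × 1.96067) = 6.92085 m.
The centroid is at the centre, 0.79 m below the top of the plate, so the highest point sits at h_top = 6.92085 − 0.79 = 6.13085 m below the surface.

d_top ≈ 6.13 m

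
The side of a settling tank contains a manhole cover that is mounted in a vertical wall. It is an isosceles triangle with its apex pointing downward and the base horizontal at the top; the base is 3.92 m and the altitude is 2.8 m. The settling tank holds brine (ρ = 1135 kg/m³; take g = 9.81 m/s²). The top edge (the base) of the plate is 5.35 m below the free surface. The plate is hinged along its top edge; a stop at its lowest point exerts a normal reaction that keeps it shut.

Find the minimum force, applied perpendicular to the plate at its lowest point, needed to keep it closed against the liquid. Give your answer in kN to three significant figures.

P ≈ 137 kN

γ = ρg = 1135 × 9.81 / 1000 = 11.13435 kN/m³.
With the apex down, the centroid sits h/3 = 2.8/3 = 0.933333 m below the base (the top edge), so the centroid depth is h_c = 5.35 + 0.933333 = 6.28333 m.
A = ½ × 3.92 × 2.8 = 5.488 m².
Resultant F = γ·h_c·A = 11.13435 × 6.28333 × 5.488 = 383.945 kN.
I_c = b·h³/36 = 3.92 × 2.8³/36 = 2.39033 m⁴.
Centre of pressure: y_p = y_c + I_c/(y_c·A) = 6.28333 + 2.39033/(6.28333 × 5.488) = 6.28333 + 0.0693193 = 6.35265 m along the plane.
The resultant acts 0.933333 + 0.0693193 = 1.00265 m (along the plate) below the hinge at the top edge, so the moment about the hinge is M = F × 1.00265 = 383.945 × 1.00265 = 384.962 kN·m.
A normal force at the bottom, 2.8 m from the hinge, must supply this moment: P = 384.962/2.8 = 137.486 kN.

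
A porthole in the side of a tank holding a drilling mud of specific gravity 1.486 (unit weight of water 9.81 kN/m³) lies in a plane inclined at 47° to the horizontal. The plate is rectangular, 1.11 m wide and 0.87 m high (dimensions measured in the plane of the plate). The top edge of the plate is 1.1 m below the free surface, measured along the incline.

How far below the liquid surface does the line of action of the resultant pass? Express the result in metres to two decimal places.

γ = 1.486 × 9.81 = 14.57766 kN/m³.
Let θ = 47° be the plate's angle to the horizontal; measure y along the incline from where the plane meets the free surface. Vertical depth h = y·sinθ with sinθ = 0.731354.
The centroid lies 0.87/2 = 0.435 m below the top edge, so y_c = 1.1 + 0.435 = 1.535 m and h_c = 1.535 × 0.731354 = 1.12263 m.
A = 1.11 × 0.87 = 0.9657 m².
Resultant F = γ·h_c·A = 14.57766 × 1.12263 × 0.9657 = 15.804 kN.
I_c = b·h³/12 = 1.11 × 0.87³/12 = 0.0609115 m⁴.
Centre of pressure: y_p = y_c + I_c/(y_c·A) = 1.535 + 0.0609115/(1.535 × 0.9657) = 1.535 + 0.0410912 = 1.57609 m along the plane.
Vertically, h_p = y_p·sinθ = 1.57609 × 0.731354 = 1.15268 m.

h_p = 1.15 m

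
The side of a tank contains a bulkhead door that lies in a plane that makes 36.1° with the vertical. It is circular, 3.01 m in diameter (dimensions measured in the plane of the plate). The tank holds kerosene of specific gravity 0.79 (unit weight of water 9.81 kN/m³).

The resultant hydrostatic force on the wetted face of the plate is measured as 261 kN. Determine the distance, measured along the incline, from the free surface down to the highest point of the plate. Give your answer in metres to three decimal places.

y_top ≈ 4.353 m

γ = 0.79 × 9.81 = 7.7499 kN/m³.
A = π(1.505)² = 7.11579 m².
From F = γ·h_c·A, the centroid depth is h_c = 261/(7.7499 × 7.11579) = 4.73283 m.
The plate makes 36.1° with the vertical, i.e. θ = 90° − 36.1° = 53.9° to the horizontal. Measuring y along the incline from the free-surface line, vertical depth h = y·sinθ with sinθ = 0.807990.
Along the incline, y_c = h_c/sinθ = 4.73283/0.807990 = 5.85754 m.
The centroid is at the centre, 1.505 m below the top of the plate, so the highest point sits at y_top = 5.85754 − 1.505 = 4.35254 m along the incline.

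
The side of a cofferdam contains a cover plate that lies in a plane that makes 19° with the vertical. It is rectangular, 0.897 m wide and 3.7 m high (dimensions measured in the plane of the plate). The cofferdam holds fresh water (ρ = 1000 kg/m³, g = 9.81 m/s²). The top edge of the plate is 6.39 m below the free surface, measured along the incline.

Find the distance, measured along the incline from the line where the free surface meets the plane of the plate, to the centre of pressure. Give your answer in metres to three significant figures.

y_p = 8.38 m

γ = ρg = 1000 × 9.81 = 9810 N/m³ = 9.81 kN/m³.
The plate makes 19° with the vertical, i.e. θ = 90° − 19° = 71° to the horizontal. Measuring y along the incline from the free-surface line, vertical depth h = y·sinθ with sinθ = 0.945519.
The centroid lies 3.7/2 = 1.85 m below the top edge, so y_c = 6.39 + 1.85 = 8.24 m and h_c = 8.24 × 0.945519 = 7.79108 m.
A = 0.897 × 3.7 = 3.3189 m².
Resultant F = γ·h_c·A = 9.81 × 7.79108 × 3.3189 = 253.665 kN.
I_c = b·h³/12 = 0.897 × 3.7³/12 = 3.78631 m⁴.
Centre of pressure: y_p = y_c + I_c/(y_c·A) = 8.24 + 3.78631/(8.24 × 3.3189) = 8.24 + 0.138451 = 8.37845 m along the plane.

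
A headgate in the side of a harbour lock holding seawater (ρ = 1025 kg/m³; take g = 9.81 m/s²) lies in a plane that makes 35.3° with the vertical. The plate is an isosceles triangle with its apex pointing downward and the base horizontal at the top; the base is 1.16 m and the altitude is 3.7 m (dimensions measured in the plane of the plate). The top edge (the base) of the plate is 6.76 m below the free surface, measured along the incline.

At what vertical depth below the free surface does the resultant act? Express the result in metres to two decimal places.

γ = ρg = 1025 × 9.81 / 1000 = 10.05525 kN/m³.
The plate makes 35.3° with the vertical, i.e. θ = 90° − 35.3° = 54.7° to the horizontal. Measuring y along the incline from the free-surface line, vertical depth h = y·sinθ with sinθ = 0.816138.
With the apex down, the centroid sits h/3 = 3.7/3 = 1.23333 m below the base (the top edge), so y_c = 6.76 + 1.23333 = 7.99333 m and h_c = 7.99333 × 0.816138 = 6.52366 m.
A = ½ × 1.16 × 3.7 = 2.146 m².
Resultant F = γ·h_c·A = 10.05525 × 6.52366 × 2.146 = 140.771 kN.
I_c = b·h³/36 = 1.16 × 3.7³/36 = 1.63215 m⁴.
Centre of pressure: y_p = y_c + I_c/(y_c·A) = 7.99333 + 1.63215/(7.99333 × 2.146) = 7.99333 + 0.0951486 = 8.08848 m along the plane.
Vertically, h_p = y_p·sinθ = 8.08848 × 0.816138 = 6.60132 m.

h_p = 6.60 m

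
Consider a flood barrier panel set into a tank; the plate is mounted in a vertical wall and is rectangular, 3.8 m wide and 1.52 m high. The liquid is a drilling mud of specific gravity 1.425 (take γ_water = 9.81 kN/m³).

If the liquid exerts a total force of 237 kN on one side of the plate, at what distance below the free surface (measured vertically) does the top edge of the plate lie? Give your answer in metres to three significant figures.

γ = 1.425 × 9.81 = 13.97925 kN/m³.
A = 3.8 × 1.52 = 5.776 m².
From F = γ·h_c·A, the centroid depth is h_c = 237/(13.97925 × 5.776) = 2.9352 m.
The centroid lies 1.52/2 = 0.76 m below the top edge, so the top edge sits at h_top = 2.9352 − 0.76 = 2.1752 m below the surface.

d_top ≈ 2.18 m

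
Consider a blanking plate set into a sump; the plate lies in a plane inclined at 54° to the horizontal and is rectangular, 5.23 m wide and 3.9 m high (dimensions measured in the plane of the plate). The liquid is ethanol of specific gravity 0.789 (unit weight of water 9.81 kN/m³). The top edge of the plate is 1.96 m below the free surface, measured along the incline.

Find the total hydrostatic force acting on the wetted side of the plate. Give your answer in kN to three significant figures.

F ≈ 499 kN

γ = 0.789 × 9.81 = 7.74009 kN/m³.
Let θ = 54° be the plate's angle to the horizontal; measure y along the incline from where the plane meets the free surface. Vertical depth h = y·sinθ with sinθ = 0.809017.
The centroid lies 3.9/2 = 1.95 m below the top edge, so y_c = 1.96 + 1.95 = 3.91 m and h_c = 3.91 × 0.809017 = 3.16326 m.
A = 5.23 × 3.9 = 20.397 m².
Resultant F = γ·h_c·A = 7.74009 × 3.16326 × 20.397 = 499.398 kN.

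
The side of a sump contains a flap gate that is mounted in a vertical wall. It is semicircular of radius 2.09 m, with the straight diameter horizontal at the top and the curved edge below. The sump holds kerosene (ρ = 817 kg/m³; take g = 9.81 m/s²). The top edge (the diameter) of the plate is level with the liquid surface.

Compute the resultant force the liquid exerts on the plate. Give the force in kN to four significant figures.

F ≈ 48.78 kN

γ = ρg = 817 × 9.81 / 1000 = 8.01477 kN/m³.
The centroid of a semicircle lies 4r/(3π) = 0.887024 m from the diameter, here below the top edge, so the centroid depth is h_c = 0.887024 m.
A = πr²/2 = π × 2.09²/2 = 6.8614 m².
Resultant F = γ·h_c·A = 8.01477 × 0.887024 × 6.8614 = 48.7797 kN.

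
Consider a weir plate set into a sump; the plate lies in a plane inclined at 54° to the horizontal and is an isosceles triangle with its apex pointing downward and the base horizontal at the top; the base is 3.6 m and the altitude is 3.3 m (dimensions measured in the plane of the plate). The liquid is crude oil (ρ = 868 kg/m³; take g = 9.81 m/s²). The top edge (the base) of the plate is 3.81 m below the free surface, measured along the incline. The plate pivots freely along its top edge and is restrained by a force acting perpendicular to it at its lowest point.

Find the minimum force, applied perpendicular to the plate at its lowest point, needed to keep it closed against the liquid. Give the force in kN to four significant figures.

γ = ρg = 868 × 9.81 / 1000 = 8.51508 kN/m³.
Let θ = 54° be the plate's angle to the horizontal; measure y along the incline from where the plane meets the free surface. Vertical depth h = y·sinθ with sinθ = 0.809017.
With the apex down, the centroid sits h/3 = 3.3/3 = 1.1 m below the base (the top edge), so y_c = 3.81 + 1.1 = 4.91 m and h_c = 4.91 × 0.809017 = 3.97227 m.
A = ½ × 3.6 × 3.3 = 5.94 m².
Resultant F = γ·h_c·A = 8.51508 × 3.97227 × 5.94 = 200.916 kN.
I_c = b·h³/36 = 3.6 × 3.3³/36 = 3.5937 m⁴.
Centre of pressure: y_p = y_c + I_c/(y_c·A) = 4.91 + 3.5937/(4.91 × 5.94) = 4.91 + 0.123218 = 5.03322 m along the plane.
The resultant acts 1.1 + 0.123218 = 1.22322 m (along the plate) below the hinge at the top edge, so the moment about the hinge is M = F × 1.22322 = 200.916 × 1.22322 = 245.764 kN·m.
A normal force at the bottom, 3.3 m from the hinge, must supply this moment: P = 245.764/3.3 = 74.4739 kN.

P ≈ 74.47 kN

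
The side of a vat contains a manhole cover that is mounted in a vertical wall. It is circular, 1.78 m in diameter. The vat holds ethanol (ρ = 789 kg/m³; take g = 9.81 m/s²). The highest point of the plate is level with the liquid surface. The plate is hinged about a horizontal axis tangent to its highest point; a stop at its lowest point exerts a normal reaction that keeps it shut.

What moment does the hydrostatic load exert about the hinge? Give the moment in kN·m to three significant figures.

γ = ρg = 789 × 9.81 / 1000 = 7.74009 kN/m³.
The centroid is at the centre, 0.89 m below the top of the plate, so the centroid depth is h_c = 0.89 m.
A = π(0.89)² = 2.48846 m².
Resultant F = γ·h_c·A = 7.74009 × 0.89 × 2.48846 = 17.1422 kN.
I_c = πr⁴/4 = π × 0.89⁴/4 = 0.492776 m⁴.
Centre of pressure: y_p = y_c + I_c/(y_c·A) = 0.89 + 0.492776/(0.89 × 2.48846) = 0.89 + 0.222499 = 1.1125 m along the plane.
The resultant acts 0.89 + 0.222499 = 1.1125 m (along the plate) below the hinge at the top edge, so the moment about the hinge is M = F × 1.1125 = 17.1422 × 1.1125 = 19.0707 kN·m.

M ≈ 19.1 kN·m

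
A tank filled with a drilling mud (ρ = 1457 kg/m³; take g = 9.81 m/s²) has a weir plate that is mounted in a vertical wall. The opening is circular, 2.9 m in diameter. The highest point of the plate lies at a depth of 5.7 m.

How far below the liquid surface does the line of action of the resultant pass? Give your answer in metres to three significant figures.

h_p = 7.22 m

γ = ρg = 1457 × 9.81 / 1000 = 14.29317 kN/m³.
The centroid is at the centre, 1.45 m below the top of the plate, so the centroid depth is h_c = 5.7 + 1.45 = 7.15 m.
A = π(1.45)² = 6.6052 m².
Resultant F = γ·h_c·A = 14.29317 × 7.15 × 6.6052 = 675.026 kN.
I_c = πr⁴/4 = π × 1.45⁴/4 = 3.47186 m⁴.
Centre of pressure: y_p = y_c + I_c/(y_c·A) = 7.15 + 3.47186/(7.15 × 6.6052) = 7.15 + 0.073514 = 7.22351 m along the plane.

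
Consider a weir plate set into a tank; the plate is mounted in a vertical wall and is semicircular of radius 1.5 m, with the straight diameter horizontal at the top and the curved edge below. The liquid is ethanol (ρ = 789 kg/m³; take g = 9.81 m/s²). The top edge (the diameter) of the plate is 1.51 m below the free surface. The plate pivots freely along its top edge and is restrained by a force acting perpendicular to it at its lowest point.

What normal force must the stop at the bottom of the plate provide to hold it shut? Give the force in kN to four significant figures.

γ = ρg = 789 × 9.81 / 1000 = 7.74009 kN/m³.
The centroid of a semicircle lies 4r/(3π) = 0.63662 m from the diameter, here below the top edge, so the centroid depth is h_c = 1.51 + 0.63662 = 2.14662 m.
A = πr²/2 = π × 1.5²/2 = 3.53429 m².
Resultant F = γ·h_c·A = 7.74009 × 2.14662 × 3.53429 = 58.7223 kN.
I_c = (π/8 − 8/(9π))·r⁴ = 0.109757 × 1.5⁴ = 0.555645 m⁴.
Centre of pressure: y_p = y_c + I_c/(y_c·A) = 2.14662 + 0.555645/(2.14662 × 3.53429) = 2.14662 + 0.0732386 = 2.21986 m along the plane.
The resultant acts 0.63662 + 0.0732386 = 0.709859 m (along the plate) below the hinge at the top edge, so the moment about the hinge is M = F × 0.709859 = 58.7223 × 0.709859 = 41.6846 kN·m.
A normal force at the bottom, 1.5 m from the hinge, must supply this moment: P = 41.6846/1.5 = 27.7897 kN.

P ≈ 27.79 kN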